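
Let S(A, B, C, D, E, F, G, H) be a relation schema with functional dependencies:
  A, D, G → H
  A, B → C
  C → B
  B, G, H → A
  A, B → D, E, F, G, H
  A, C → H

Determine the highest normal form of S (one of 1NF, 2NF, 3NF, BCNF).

Candidate keys: {A, B}, {A, C}, {B, G, H}, {C, G, H}. Prime attributes: {A, B, C, G, H}.
A, D, G → H breaks BCNF: {A, D, G}⁺ = {A, D, G, H}, so {A, D, G} is not a superkey.
Since {H} ⊆ prime attributes and every other non-superkey FD also has a prime right side, the schema is in 3NF.

3NF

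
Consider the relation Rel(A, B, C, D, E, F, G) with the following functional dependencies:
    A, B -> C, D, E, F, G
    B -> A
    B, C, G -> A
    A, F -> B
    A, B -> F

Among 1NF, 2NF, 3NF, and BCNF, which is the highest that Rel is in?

Candidate keys: {A, F}, {B}. Prime attributes: {A, B, F}.
Every FD has a superkey on the left, so the relation is in BCNF.

BCNF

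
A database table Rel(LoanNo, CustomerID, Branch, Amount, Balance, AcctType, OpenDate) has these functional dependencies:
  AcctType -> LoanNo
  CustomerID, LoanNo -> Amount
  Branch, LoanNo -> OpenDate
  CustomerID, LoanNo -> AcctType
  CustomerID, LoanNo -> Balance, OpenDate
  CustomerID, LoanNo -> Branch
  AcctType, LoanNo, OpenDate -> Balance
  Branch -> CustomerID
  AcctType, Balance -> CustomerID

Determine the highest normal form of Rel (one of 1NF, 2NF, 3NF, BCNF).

3NF

Candidate keys: {AcctType, Balance}, {AcctType, Branch}, {AcctType, CustomerID}, {AcctType, OpenDate}, {Branch, LoanNo}, {CustomerID, LoanNo}. Prime attributes: {AcctType, Balance, Branch, CustomerID, LoanNo, OpenDate}.
For AcctType -> LoanNo we have {AcctType}⁺ = {AcctType, LoanNo}; {AcctType} is not a superkey, so BCNF fails.
But every attribute on its right side ({LoanNo}) is prime, and the same holds for every other non-superkey FD, so 3NF still holds.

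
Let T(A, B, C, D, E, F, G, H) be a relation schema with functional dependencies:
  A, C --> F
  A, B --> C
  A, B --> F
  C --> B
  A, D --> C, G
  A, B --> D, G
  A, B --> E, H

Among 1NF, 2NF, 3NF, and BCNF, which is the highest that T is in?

3NF

Candidate keys: {A, B}, {A, C}, {A, D}. Prime attributes: {A, B, C, D}.
For C --> B we have {C}⁺ = {B, C}; {C} is not a superkey, so BCNF fails.
But every attribute on its right side ({B}) is prime, and the same holds for every other non-superkey FD, so 3NF still holds.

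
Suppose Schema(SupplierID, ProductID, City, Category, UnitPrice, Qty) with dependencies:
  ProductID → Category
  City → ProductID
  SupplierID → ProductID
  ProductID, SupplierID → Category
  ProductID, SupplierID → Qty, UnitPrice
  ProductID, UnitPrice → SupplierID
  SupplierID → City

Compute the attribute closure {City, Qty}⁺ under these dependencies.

Start with {City, Qty}.
City → ProductID applies; add {ProductID} → now {City, ProductID, Qty}.
ProductID → Category applies; add {Category} → now {Category, City, ProductID, Qty}.
No further FD applies.

{Category, City, ProductID, Qty}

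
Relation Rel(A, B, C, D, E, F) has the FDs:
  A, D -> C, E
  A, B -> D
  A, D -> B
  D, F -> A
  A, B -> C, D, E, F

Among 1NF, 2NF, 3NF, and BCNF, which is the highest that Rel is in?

BCNF

Candidate keys: {A, B}, {A, D}, {D, F}. Prime attributes: {A, B, D, F}.
Every FD has a superkey on the left, so the relation is in BCNF.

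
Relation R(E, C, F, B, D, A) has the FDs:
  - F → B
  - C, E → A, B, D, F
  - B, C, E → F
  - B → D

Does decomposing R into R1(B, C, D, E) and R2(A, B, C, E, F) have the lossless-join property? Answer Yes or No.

Yes

The shared attributes are {B, C, E} and {B, C, E}⁺ = {A, B, C, D, E, F}.
R1 is contained in that closure, so R1 ∩ R2 → R1 holds and the join is lossless.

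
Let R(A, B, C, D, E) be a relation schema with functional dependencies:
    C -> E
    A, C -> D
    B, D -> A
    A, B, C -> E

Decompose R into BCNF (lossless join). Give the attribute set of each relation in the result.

Candidate keys of the original relation: {A, B, C}, {B, C, D}.
Within {A, B, C, D, E}: {C}⁺ ∩ {A, B, C, D, E} = {C, E}, not the whole set, so C -> E violates BCNF; decompose into {C, E} and {A, B, C, D}.
{C, E} is in BCNF.
Within {A, B, C, D}: {A, C}⁺ ∩ {A, B, C, D} = {A, C, D}, not the whole set, so A, C -> D violates BCNF; decompose into {A, C, D} and {A, B, C}.
{A, C, D} is in BCNF.
{A, B, C} is in BCNF.

{A, B, C}; {A, C, D}; {C, E}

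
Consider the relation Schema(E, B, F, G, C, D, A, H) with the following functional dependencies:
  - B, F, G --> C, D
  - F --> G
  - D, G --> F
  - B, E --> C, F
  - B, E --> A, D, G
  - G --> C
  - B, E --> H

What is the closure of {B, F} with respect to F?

Start with {B, F}.
F --> G applies; add {G} → now {B, F, G}.
G --> C applies; add {C} → now {B, C, F, G}.
B, F, G --> C, D applies; add {D} → now {B, C, D, F, G}.
No further FD applies.

{B, C, D, F, G}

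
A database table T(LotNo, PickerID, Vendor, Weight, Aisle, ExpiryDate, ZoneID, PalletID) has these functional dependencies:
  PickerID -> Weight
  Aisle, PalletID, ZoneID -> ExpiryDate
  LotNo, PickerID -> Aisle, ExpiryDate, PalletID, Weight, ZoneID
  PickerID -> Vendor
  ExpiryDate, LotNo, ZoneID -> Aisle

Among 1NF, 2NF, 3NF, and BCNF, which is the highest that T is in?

1NF

Candidate key: {LotNo, PickerID}. Prime attributes: {LotNo, PickerID}.
For PickerID -> Weight we have {PickerID}⁺ = {PickerID, Vendor, Weight}; {PickerID} is not a superkey, so BCNF fails.
PickerID -> Weight determines the non-prime attribute {Weight} from a non-superkey — 3NF is violated.
Since {PickerID} ⊂ {LotNo, PickerID} and {PickerID}⁺ ⊇ {Vendor, Weight} with {Vendor, Weight} non-prime, there is a partial dependency; 2NF fails.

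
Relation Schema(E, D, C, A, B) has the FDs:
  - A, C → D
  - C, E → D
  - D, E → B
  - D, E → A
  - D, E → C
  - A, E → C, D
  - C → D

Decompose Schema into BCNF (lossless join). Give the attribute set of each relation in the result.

Candidate keys of the original relation: {A, E}, {C, E}, {D, E}.
In {A, B, C, D, E}, {A, C} is not a superkey ({A, C}⁺ restricted to this set is {A, C, D}), so split on A, C → D into {A, C, D} and {A, B, C, E}.
In {A, C, D}, {C} is not a superkey ({C}⁺ restricted to this set is {C, D}), so split on C → D into {C, D} and {A, C}.
{C, D} is in BCNF.
{A, C} is in BCNF.
{A, B, C, E} is in BCNF.

{A, B, C, E}; {C, D}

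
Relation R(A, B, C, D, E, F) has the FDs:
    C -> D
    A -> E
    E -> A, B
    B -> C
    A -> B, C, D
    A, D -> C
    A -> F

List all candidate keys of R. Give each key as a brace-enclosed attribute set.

{A}, {E}

{A}⁺ = {A, B, C, D, E, F} — all of the relation — so {A} is a candidate key.
{E}⁺ = {A, B, C, D, E, F} — all of the relation — so {E} is a candidate key.
No proper subset of any of these is a key, and no other minimal superkey exists.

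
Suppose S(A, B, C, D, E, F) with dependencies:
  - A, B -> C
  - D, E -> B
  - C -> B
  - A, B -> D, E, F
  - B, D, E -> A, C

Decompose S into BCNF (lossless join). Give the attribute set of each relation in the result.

Candidate keys of the original relation: {A, B}, {A, C}, {D, E}.
Within {A, B, C, D, E, F}: {C}⁺ ∩ {A, B, C, D, E, F} = {B, C}, not the whole set, so C -> B violates BCNF; decompose into {B, C} and {A, C, D, E, F}.
{B, C}: every determinant is a superkey — BCNF.
{A, C, D, E, F}: every determinant is a superkey — BCNF.

{A, C, D, E, F}; {B, C}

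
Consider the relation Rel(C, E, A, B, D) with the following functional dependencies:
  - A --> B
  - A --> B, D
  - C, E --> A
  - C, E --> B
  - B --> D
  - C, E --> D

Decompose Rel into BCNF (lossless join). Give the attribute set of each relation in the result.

{A, B}; {A, C, E}; {B, D}

Candidate key of the original relation: {C, E}.
Within {A, B, C, D, E}: {A}⁺ ∩ {A, B, C, D, E} = {A, B, D}, not the whole set, so A --> B, D violates BCNF; decompose into {A, B, D} and {A, C, E}.
Within {A, B, D}: {B}⁺ ∩ {A, B, D} = {B, D}, not the whole set, so B --> D violates BCNF; decompose into {B, D} and {A, B}.
{B, D} is in BCNF.
{A, B} is in BCNF.
{A, C, E} is in BCNF.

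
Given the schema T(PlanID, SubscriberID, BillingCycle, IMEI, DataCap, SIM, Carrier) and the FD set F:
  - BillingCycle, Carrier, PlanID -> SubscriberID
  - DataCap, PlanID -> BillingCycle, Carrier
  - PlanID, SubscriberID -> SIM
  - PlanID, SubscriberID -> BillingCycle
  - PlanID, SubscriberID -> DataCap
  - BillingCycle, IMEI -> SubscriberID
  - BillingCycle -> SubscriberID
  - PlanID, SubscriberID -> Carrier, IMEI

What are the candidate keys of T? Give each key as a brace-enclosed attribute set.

{BillingCycle, PlanID}, {DataCap, PlanID}, {PlanID, SubscriberID}

{PlanID} never appears on the right of any FD, so every key must include it.
{BillingCycle, PlanID} is a candidate key since {BillingCycle, PlanID}⁺ = {BillingCycle, Carrier, DataCap, IMEI, PlanID, SIM, SubscriberID} covers every attribute.
{DataCap, PlanID} is a candidate key since {DataCap, PlanID}⁺ = {BillingCycle, Carrier, DataCap, IMEI, PlanID, SIM, SubscriberID} covers every attribute.
{PlanID, SubscriberID} is a candidate key since {PlanID, SubscriberID}⁺ = {BillingCycle, Carrier, DataCap, IMEI, PlanID, SIM, SubscriberID} covers every attribute.
No proper subset of any of these is a key, and no other minimal superkey exists.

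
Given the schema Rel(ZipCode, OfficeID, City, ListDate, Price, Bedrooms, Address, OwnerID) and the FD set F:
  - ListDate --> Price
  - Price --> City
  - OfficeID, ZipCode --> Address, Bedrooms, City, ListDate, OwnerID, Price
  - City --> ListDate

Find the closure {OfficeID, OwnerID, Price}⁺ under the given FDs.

Start with {OfficeID, OwnerID, Price}.
Price --> City applies; add {City} → now {City, OfficeID, OwnerID, Price}.
City --> ListDate applies; add {ListDate} → now {City, ListDate, OfficeID, OwnerID, Price}.
No further FD applies.

{City, ListDate, OfficeID, OwnerID, Price}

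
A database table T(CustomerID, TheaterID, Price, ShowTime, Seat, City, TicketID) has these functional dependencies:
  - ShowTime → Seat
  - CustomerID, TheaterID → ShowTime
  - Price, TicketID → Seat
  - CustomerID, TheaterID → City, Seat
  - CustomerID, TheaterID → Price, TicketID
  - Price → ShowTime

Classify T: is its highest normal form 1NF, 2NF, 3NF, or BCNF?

Candidate key: {CustomerID, TheaterID}. Prime attributes: {CustomerID, TheaterID}.
ShowTime → Seat breaks BCNF: {ShowTime}⁺ = {Seat, ShowTime}, so {ShowTime} is not a superkey.
Because {Seat} is non-prime and the left side of ShowTime → Seat is not a superkey, the relation is not in 3NF.
Checking every proper subset of each key, none determines a non-prime attribute — 2NF is satisfied.

2NF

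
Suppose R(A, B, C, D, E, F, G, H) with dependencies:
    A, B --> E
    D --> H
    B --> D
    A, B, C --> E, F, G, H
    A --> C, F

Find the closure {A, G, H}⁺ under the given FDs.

Start with {A, G, H}.
A --> C, F applies; add {C, F} → now {A, C, F, G, H}.
No further FD applies.

{A, C, F, G, H}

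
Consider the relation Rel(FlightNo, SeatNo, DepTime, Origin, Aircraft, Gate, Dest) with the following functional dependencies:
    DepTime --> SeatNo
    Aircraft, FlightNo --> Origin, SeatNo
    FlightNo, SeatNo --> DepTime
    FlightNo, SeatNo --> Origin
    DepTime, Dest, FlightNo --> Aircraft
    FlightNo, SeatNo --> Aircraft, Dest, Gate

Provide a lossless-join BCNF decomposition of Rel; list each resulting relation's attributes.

Candidate keys of the original relation: {Aircraft, FlightNo}, {DepTime, FlightNo}, {FlightNo, SeatNo}.
{Aircraft, DepTime, Dest, FlightNo, Gate, Origin, SeatNo}: {DepTime} determines {DepTime, SeatNo} here but is not a superkey — split on DepTime --> SeatNo, giving {DepTime, SeatNo} and {Aircraft, DepTime, Dest, FlightNo, Gate, Origin}.
{DepTime, SeatNo} has no BCNF violation.
{Aircraft, DepTime, Dest, FlightNo, Gate, Origin} has no BCNF violation.

{Aircraft, DepTime, Dest, FlightNo, Gate, Origin}; {DepTime, SeatNo}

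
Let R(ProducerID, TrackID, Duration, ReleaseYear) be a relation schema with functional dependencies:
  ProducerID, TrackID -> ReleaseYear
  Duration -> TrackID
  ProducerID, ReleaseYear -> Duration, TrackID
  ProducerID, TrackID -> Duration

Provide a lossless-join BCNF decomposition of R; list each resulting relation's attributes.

{Duration, ProducerID, ReleaseYear}; {Duration, TrackID}

Candidate keys of the original relation: {Duration, ProducerID}, {ProducerID, ReleaseYear}, {ProducerID, TrackID}.
In {Duration, ProducerID, ReleaseYear, TrackID}, {Duration} is not a superkey ({Duration}⁺ restricted to this set is {Duration, TrackID}), so split on Duration -> TrackID into {Duration, TrackID} and {Duration, ProducerID, ReleaseYear}.
{Duration, TrackID} is in BCNF.
{Duration, ProducerID, ReleaseYear} is in BCNF.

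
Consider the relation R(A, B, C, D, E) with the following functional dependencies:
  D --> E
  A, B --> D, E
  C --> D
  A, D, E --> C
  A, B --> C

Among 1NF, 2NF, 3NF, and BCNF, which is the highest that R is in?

Candidate key: {A, B}. Prime attributes: {A, B}.
For D --> E we have {D}⁺ = {D, E}; {D} is not a superkey, so BCNF fails.
D --> E has non-prime {E} on the right and a non-superkey on the left, so 3NF fails.
No non-prime attribute depends on a proper subset of any candidate key, so 2NF holds.

2NF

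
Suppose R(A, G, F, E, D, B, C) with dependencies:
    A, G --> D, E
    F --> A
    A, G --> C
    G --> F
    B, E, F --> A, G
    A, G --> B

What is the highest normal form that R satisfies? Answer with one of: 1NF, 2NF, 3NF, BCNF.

1NF

Candidate keys: {B, E, F}, {G}. Prime attributes: {B, E, F, G}.
For F --> A we have {F}⁺ = {A, F}; {F} is not a superkey, so BCNF fails.
F --> A determines the non-prime attribute {A} from a non-superkey — 3NF is violated.
Since {F} ⊂ {B, E, F} and {F}⁺ ⊇ {A} with {A} non-prime, there is a partial dependency; 2NF fails.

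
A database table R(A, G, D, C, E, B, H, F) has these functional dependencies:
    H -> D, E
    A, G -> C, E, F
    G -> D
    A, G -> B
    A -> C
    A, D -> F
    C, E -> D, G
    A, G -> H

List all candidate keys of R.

{A} never appears on the right of any FD, so every key must include it.
{A, E}⁺ = {A, B, C, D, E, F, G, H}, which is every attribute, so {A, E} is a candidate key.
{A, G}⁺ = {A, B, C, D, E, F, G, H}, which is every attribute, so {A, G} is a candidate key.
{A, H}⁺ = {A, B, C, D, E, F, G, H}, which is every attribute, so {A, H} is a candidate key.
These are minimal and exhaustive — every other superkey contains one of them.

{A, E}, {A, G}, {A, H}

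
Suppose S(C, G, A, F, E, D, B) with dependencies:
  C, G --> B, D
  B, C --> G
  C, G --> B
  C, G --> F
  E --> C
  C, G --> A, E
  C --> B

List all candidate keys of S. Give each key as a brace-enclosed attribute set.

{C}, {E}

{C} is a candidate key since {C}⁺ = {A, B, C, D, E, F, G} covers every attribute.
{E} is a candidate key since {E}⁺ = {A, B, C, D, E, F, G} covers every attribute.
No proper subset of any of these is a key, and no other minimal superkey exists.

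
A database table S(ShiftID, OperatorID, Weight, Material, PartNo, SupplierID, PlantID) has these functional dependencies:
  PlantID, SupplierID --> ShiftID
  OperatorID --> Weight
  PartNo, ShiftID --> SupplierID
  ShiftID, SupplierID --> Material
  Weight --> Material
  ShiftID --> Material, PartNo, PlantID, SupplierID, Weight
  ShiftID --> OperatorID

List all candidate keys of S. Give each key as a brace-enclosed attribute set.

{ShiftID}⁺ = {Material, OperatorID, PartNo, PlantID, ShiftID, SupplierID, Weight} — all of the relation — so {ShiftID} is a candidate key.
{PlantID, SupplierID}⁺ = {Material, OperatorID, PartNo, PlantID, ShiftID, SupplierID, Weight} — all of the relation — so {PlantID, SupplierID} is a candidate key.
Any other superkey properly contains one of these, so there are no further candidate keys.

{PlantID, SupplierID}, {ShiftID}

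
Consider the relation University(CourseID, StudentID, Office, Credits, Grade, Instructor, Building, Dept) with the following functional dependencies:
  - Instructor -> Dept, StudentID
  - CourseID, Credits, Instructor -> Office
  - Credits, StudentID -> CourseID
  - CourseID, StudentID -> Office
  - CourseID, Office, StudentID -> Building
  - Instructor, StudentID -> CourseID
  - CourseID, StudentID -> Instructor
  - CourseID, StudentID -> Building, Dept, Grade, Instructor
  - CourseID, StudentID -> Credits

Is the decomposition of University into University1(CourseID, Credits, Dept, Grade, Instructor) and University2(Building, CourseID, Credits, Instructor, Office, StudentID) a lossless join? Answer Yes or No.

The shared attributes are {CourseID, Credits, Instructor} and {CourseID, Credits, Instructor}⁺ = {Building, CourseID, Credits, Dept, Grade, Instructor, Office, StudentID}.
University1 is contained in that closure, so University1 ∩ University2 -> University1 holds and the join is lossless.

Yes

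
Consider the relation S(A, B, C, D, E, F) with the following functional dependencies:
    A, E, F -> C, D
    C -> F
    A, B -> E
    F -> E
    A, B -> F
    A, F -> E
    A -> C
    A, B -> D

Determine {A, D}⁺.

Start with {A, D}.
A -> C applies; add {C} → now {A, C, D}.
C -> F applies; add {F} → now {A, C, D, F}.
F -> E applies; add {E} → now {A, C, D, E, F}.
No further FD applies.

{A, C, D, E, F}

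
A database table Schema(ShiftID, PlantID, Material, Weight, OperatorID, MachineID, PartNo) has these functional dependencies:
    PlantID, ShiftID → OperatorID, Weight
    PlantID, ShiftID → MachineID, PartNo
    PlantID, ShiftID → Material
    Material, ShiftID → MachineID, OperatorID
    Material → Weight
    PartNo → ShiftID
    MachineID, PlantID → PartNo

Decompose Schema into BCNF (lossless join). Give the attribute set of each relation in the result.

Candidate keys of the original relation: {MachineID, PlantID}, {PartNo, PlantID}, {PlantID, ShiftID}.
In {MachineID, Material, OperatorID, PartNo, PlantID, ShiftID, Weight}, {Material, ShiftID} is not a superkey ({Material, ShiftID}⁺ restricted to this set is {MachineID, Material, OperatorID, ShiftID, Weight}), so split on Material, ShiftID → MachineID, OperatorID, Weight into {MachineID, Material, OperatorID, ShiftID, Weight} and {Material, PartNo, PlantID, ShiftID}.
In {MachineID, Material, OperatorID, ShiftID, Weight}, {Material} is not a superkey ({Material}⁺ restricted to this set is {Material, Weight}), so split on Material → Weight into {Material, Weight} and {MachineID, Material, OperatorID, ShiftID}.
{Material, Weight}: every determinant is a superkey — BCNF.
{MachineID, Material, OperatorID, ShiftID}: every determinant is a superkey — BCNF.
In {Material, PartNo, PlantID, ShiftID}, {PartNo} is not a superkey ({PartNo}⁺ restricted to this set is {PartNo, ShiftID}), so split on PartNo → ShiftID into {PartNo, ShiftID} and {Material, PartNo, PlantID}.
{PartNo, ShiftID}: every determinant is a superkey — BCNF.
{Material, PartNo, PlantID}: every determinant is a superkey — BCNF.

{MachineID, Material, OperatorID, ShiftID}; {Material, PartNo, PlantID}; {Material, Weight}; {PartNo, ShiftID}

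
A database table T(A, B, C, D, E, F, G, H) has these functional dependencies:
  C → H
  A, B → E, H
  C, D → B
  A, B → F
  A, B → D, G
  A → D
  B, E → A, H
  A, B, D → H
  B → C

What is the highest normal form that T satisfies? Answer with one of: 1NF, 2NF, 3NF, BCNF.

1NF

Candidate keys: {A, B}, {A, C}, {B, E}, {C, D, E}. Prime attributes: {A, B, C, D, E}.
C → H breaks BCNF: {C}⁺ = {C, H}, so {C} is not a superkey.
C → H has non-prime {H} on the right and a non-superkey on the left, so 3NF fails.
The proper key subset {B} of {A, B} determines non-prime {H}, so the relation is not even in 2NF.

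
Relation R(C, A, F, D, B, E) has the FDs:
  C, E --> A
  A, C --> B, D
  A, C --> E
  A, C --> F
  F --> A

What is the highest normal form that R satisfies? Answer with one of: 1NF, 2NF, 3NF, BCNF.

3NF

Candidate keys: {A, C}, {C, E}, {C, F}. Prime attributes: {A, C, E, F}.
F --> A: {F}⁺ = {A, F}, which is not all of the attributes, so the left side is not a superkey — BCNF is violated.
Since {A} ⊆ prime attributes and every other non-superkey FD also has a prime right side, the schema is in 3NF.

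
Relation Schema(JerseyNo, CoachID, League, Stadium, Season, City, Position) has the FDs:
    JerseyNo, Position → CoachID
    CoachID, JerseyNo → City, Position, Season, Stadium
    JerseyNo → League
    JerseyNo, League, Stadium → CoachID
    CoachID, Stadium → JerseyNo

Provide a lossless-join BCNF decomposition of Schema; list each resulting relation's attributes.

{City, CoachID, JerseyNo, Position, Season, Stadium}; {JerseyNo, League}

Candidate keys of the original relation: {CoachID, JerseyNo}, {CoachID, Stadium}, {JerseyNo, Position}, {JerseyNo, Stadium}.
In {City, CoachID, JerseyNo, League, Position, Season, Stadium}, {JerseyNo} is not a superkey ({JerseyNo}⁺ restricted to this set is {JerseyNo, League}), so split on JerseyNo → League into {JerseyNo, League} and {City, CoachID, JerseyNo, Position, Season, Stadium}.
{JerseyNo, League} is in BCNF.
{City, CoachID, JerseyNo, Position, Season, Stadium} is in BCNF.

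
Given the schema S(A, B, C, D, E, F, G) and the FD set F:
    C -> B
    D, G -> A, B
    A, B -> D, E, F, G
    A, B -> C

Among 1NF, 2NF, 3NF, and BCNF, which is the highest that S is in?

3NF

Candidate keys: {A, B}, {A, C}, {D, G}. Prime attributes: {A, B, C, D, G}.
C -> B breaks BCNF: {C}⁺ = {B, C}, so {C} is not a superkey.
But every attribute on its right side ({B}) is prime, and the same holds for every other non-superkey FD, so 3NF still holds.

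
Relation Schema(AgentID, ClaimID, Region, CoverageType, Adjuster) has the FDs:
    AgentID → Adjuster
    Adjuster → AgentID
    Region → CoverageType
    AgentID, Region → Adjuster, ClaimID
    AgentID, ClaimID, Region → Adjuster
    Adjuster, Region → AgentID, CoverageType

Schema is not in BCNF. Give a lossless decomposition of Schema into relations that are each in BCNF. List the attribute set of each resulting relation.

Candidate keys of the original relation: {Adjuster, Region}, {AgentID, Region}.
In {Adjuster, AgentID, ClaimID, CoverageType, Region}, {AgentID} is not a superkey ({AgentID}⁺ restricted to this set is {Adjuster, AgentID}), so split on AgentID → Adjuster into {Adjuster, AgentID} and {AgentID, ClaimID, CoverageType, Region}.
{Adjuster, AgentID} has no BCNF violation.
In {AgentID, ClaimID, CoverageType, Region}, {Region} is not a superkey ({Region}⁺ restricted to this set is {CoverageType, Region}), so split on Region → CoverageType into {CoverageType, Region} and {AgentID, ClaimID, Region}.
{CoverageType, Region} has no BCNF violation.
{AgentID, ClaimID, Region} has no BCNF violation.

{Adjuster, AgentID}; {AgentID, ClaimID, Region}; {CoverageType, Region}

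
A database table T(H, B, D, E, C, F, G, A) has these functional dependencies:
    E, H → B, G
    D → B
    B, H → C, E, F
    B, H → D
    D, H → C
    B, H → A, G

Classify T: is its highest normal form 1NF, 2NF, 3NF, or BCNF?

Candidate keys: {B, H}, {D, H}, {E, H}. Prime attributes: {B, D, E, H}.
D → B breaks BCNF: {D}⁺ = {B, D}, so {D} is not a superkey.
Since {B} ⊆ prime attributes and every other non-superkey FD also has a prime right side, the schema is in 3NF.

3NF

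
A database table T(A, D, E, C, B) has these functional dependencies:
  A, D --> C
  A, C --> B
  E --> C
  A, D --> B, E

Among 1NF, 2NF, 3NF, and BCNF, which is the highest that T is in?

Candidate key: {A, D}. Prime attributes: {A, D}.
A, C --> B breaks BCNF: {A, C}⁺ = {A, B, C}, so {A, C} is not a superkey.
A, C --> B has non-prime {B} on the right and a non-superkey on the left, so 3NF fails.
Checking every proper subset of each key, none determines a non-prime attribute — 2NF is satisfied.

2NF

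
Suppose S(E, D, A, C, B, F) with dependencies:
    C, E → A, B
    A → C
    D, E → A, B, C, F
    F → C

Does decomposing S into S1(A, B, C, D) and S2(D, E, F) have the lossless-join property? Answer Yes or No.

S1 ∩ S2 = {D}; its closure under F is {D}.
S1 ⊄ {D} and S2 ⊄ {D}, so the split is lossy.

No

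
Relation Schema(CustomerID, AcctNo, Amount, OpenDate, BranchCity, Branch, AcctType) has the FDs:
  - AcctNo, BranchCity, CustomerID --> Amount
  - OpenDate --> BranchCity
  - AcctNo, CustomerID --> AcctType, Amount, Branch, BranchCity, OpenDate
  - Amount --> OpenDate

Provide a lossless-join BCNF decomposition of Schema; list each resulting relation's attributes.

{AcctNo, AcctType, Amount, Branch, CustomerID}; {Amount, OpenDate}; {BranchCity, OpenDate}

Candidate key of the original relation: {AcctNo, CustomerID}.
{AcctNo, AcctType, Amount, Branch, BranchCity, CustomerID, OpenDate}: {OpenDate} determines {BranchCity, OpenDate} here but is not a superkey — split on OpenDate --> BranchCity, giving {BranchCity, OpenDate} and {AcctNo, AcctType, Amount, Branch, CustomerID, OpenDate}.
{BranchCity, OpenDate} is in BCNF.
{AcctNo, AcctType, Amount, Branch, CustomerID, OpenDate}: {Amount} determines {Amount, OpenDate} here but is not a superkey — split on Amount --> OpenDate, giving {Amount, OpenDate} and {AcctNo, AcctType, Amount, Branch, CustomerID}.
{Amount, OpenDate} is in BCNF.
{AcctNo, AcctType, Amount, Branch, CustomerID} is in BCNF.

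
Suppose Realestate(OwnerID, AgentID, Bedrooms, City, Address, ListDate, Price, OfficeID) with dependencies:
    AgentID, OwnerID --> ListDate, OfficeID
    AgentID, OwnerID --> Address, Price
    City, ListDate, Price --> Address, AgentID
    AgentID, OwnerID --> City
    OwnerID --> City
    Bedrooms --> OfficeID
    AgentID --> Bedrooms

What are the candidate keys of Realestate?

{AgentID, OwnerID}, {ListDate, OwnerID, Price}

{OwnerID} never appears on the right of any FD, so every key must include it.
{AgentID, OwnerID}⁺ = {Address, AgentID, Bedrooms, City, ListDate, OfficeID, OwnerID, Price}, which is every attribute, so {AgentID, OwnerID} is a candidate key.
{ListDate, OwnerID, Price}⁺ = {Address, AgentID, Bedrooms, City, ListDate, OfficeID, OwnerID, Price}, which is every attribute, so {ListDate, OwnerID, Price} is a candidate key.
Any other superkey properly contains one of these, so there are no further candidate keys.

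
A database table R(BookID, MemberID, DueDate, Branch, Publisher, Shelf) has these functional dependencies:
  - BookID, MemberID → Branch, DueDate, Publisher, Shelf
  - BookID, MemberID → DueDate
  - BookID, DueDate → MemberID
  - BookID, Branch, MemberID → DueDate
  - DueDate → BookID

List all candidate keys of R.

{BookID, MemberID}, {DueDate}

{DueDate}⁺ = {BookID, Branch, DueDate, MemberID, Publisher, Shelf} — all of the relation — so {DueDate} is a candidate key.
{BookID, MemberID}⁺ = {BookID, Branch, DueDate, MemberID, Publisher, Shelf} — all of the relation — so {BookID, MemberID} is a candidate key.
Any other superkey properly contains one of these, so there are no further candidate keys.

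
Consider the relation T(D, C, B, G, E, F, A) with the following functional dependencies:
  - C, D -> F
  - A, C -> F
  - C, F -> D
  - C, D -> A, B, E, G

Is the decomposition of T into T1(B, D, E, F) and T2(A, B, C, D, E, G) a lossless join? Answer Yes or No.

No

T1 ∩ T2 = {B, D, E}; its closure under F is {B, D, E}.
The closure covers neither T1 nor T2 entirely; the join is not lossless.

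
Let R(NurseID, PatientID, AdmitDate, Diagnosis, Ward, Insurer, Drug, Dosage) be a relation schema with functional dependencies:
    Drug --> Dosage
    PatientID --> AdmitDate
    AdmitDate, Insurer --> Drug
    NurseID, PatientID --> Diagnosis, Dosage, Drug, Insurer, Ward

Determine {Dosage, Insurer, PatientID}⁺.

Start with {Dosage, Insurer, PatientID}.
PatientID --> AdmitDate applies; add {AdmitDate} → now {AdmitDate, Dosage, Insurer, PatientID}.
AdmitDate, Insurer --> Drug applies; add {Drug} → now {AdmitDate, Dosage, Drug, Insurer, PatientID}.
No further FD applies.

{AdmitDate, Dosage, Drug, Insurer, PatientID}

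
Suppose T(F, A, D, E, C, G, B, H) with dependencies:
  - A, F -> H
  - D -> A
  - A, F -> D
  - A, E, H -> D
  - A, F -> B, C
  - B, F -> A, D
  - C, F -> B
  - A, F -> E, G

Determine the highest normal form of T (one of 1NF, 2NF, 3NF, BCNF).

Candidate keys: {A, F}, {B, F}, {C, F}, {D, F}. Prime attributes: {A, B, C, D, F}.
D -> A: {D}⁺ = {A, D}, which is not all of the attributes, so the left side is not a superkey — BCNF is violated.
Since {A} ⊆ prime attributes and every other non-superkey FD also has a prime right side, the schema is in 3NF.

3NF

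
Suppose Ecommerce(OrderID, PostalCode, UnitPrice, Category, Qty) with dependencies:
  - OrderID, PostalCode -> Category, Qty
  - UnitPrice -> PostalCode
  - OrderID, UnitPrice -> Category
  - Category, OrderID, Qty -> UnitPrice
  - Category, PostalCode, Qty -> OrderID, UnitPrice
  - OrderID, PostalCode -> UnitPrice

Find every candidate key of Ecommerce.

{Category, OrderID, Qty}, {Category, PostalCode, Qty}, {Category, Qty, UnitPrice}, {OrderID, PostalCode}, {OrderID, UnitPrice}

{OrderID, PostalCode}⁺ = {Category, OrderID, PostalCode, Qty, UnitPrice}, which is every attribute, so {OrderID, PostalCode} is a candidate key.
{OrderID, UnitPrice}⁺ = {Category, OrderID, PostalCode, Qty, UnitPrice}, which is every attribute, so {OrderID, UnitPrice} is a candidate key.
{Category, OrderID, Qty}⁺ = {Category, OrderID, PostalCode, Qty, UnitPrice}, which is every attribute, so {Category, OrderID, Qty} is a candidate key.
{Category, PostalCode, Qty}⁺ = {Category, OrderID, PostalCode, Qty, UnitPrice}, which is every attribute, so {Category, PostalCode, Qty} is a candidate key.
{Category, Qty, UnitPrice}⁺ = {Category, OrderID, PostalCode, Qty, UnitPrice}, which is every attribute, so {Category, Qty, UnitPrice} is a candidate key.
These are minimal and exhaustive — every other superkey contains one of them.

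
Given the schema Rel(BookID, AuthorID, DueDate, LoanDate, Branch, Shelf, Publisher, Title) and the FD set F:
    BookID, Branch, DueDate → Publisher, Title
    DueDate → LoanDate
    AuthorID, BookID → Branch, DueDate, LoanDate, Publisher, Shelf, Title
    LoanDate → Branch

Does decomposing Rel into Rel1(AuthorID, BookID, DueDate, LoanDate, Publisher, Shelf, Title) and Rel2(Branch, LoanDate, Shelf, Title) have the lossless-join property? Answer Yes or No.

Yes

Rel1 ∩ Rel2 = {LoanDate, Shelf, Title}; its closure under F is {Branch, LoanDate, Shelf, Title}.
Since Rel2 ⊆ {Branch, LoanDate, Shelf, Title}, the intersection is a superkey of Rel2; the decomposition is lossless.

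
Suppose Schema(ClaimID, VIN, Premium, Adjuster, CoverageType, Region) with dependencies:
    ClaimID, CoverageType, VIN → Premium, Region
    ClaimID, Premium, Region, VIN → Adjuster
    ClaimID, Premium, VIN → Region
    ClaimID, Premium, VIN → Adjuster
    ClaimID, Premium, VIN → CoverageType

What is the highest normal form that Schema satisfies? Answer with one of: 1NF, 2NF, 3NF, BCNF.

Candidate keys: {ClaimID, CoverageType, VIN}, {ClaimID, Premium, VIN}. Prime attributes: {ClaimID, CoverageType, Premium, VIN}.
The left-hand side of every FD is a superkey, so BCNF is satisfied.

BCNF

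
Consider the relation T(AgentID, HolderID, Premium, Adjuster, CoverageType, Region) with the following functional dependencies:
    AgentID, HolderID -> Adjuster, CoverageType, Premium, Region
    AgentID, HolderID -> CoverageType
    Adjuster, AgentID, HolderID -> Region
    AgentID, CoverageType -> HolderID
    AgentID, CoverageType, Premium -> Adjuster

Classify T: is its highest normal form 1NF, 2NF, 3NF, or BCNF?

Candidate keys: {AgentID, CoverageType}, {AgentID, HolderID}. Prime attributes: {AgentID, CoverageType, HolderID}.
The left-hand side of every FD is a superkey, so BCNF is satisfied.

BCNF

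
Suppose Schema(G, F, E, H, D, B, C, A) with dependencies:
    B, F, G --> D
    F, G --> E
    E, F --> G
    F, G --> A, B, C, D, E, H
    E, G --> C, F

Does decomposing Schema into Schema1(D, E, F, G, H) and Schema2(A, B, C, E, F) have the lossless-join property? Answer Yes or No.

Common attributes: {E, F}; their closure is {A, B, C, D, E, F, G, H}.
Schema1 is contained in that closure, so Schema1 ∩ Schema2 --> Schema1 holds and the join is lossless.

Yes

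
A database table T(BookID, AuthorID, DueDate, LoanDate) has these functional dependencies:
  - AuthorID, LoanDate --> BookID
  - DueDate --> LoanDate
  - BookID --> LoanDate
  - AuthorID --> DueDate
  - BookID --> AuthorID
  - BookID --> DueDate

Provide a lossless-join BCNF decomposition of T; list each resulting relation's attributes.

Candidate keys of the original relation: {AuthorID}, {BookID}.
In {AuthorID, BookID, DueDate, LoanDate}, {DueDate} is not a superkey ({DueDate}⁺ restricted to this set is {DueDate, LoanDate}), so split on DueDate --> LoanDate into {DueDate, LoanDate} and {AuthorID, BookID, DueDate}.
{DueDate, LoanDate} has no BCNF violation.
{AuthorID, BookID, DueDate} has no BCNF violation.

{AuthorID, BookID, DueDate}; {DueDate, LoanDate}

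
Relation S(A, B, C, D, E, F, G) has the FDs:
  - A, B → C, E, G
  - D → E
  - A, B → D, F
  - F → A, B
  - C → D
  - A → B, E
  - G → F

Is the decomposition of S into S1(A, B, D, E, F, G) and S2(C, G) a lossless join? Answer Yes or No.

Yes

Common attributes: {G}; their closure is {A, B, C, D, E, F, G}.
This includes all of S1, so the common attributes are a superkey of S1 — the join is lossless.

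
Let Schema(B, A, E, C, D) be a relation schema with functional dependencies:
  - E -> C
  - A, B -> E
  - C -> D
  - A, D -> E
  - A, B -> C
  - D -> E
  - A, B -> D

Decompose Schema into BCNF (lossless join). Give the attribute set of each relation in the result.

{A, B, E}; {C, D, E}

Candidate key of the original relation: {A, B}.
In {A, B, C, D, E}, {E} is not a superkey ({E}⁺ restricted to this set is {C, D, E}), so split on E -> C, D into {C, D, E} and {A, B, E}.
{C, D, E} has no BCNF violation.
{A, B, E} has no BCNF violation.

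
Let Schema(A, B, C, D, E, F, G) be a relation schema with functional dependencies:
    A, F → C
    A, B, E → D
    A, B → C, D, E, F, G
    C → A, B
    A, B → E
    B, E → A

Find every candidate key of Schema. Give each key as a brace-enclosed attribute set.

{A, B}, {A, F}, {B, E}, {C}

Closure of {C} is {A, B, C, D, E, F, G}, the whole schema; {C} is a candidate key.
Closure of {A, B} is {A, B, C, D, E, F, G}, the whole schema; {A, B} is a candidate key.
Closure of {A, F} is {A, B, C, D, E, F, G}, the whole schema; {A, F} is a candidate key.
Closure of {B, E} is {A, B, C, D, E, F, G}, the whole schema; {B, E} is a candidate key.
No proper subset of any of these is a key, and no other minimal superkey exists.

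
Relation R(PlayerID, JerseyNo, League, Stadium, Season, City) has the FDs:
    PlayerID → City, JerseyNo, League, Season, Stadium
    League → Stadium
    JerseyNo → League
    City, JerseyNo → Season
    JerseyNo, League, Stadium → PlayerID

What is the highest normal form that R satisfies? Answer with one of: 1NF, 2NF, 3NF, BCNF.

2NF

Candidate keys: {JerseyNo}, {PlayerID}. Prime attributes: {JerseyNo, PlayerID}.
League → Stadium: {League}⁺ = {League, Stadium}, which is not all of the attributes, so the left side is not a superkey — BCNF is violated.
League → Stadium has non-prime {Stadium} on the right and a non-superkey on the left, so 3NF fails.
With only single-attribute keys there can be no partial dependency, so 2NF holds.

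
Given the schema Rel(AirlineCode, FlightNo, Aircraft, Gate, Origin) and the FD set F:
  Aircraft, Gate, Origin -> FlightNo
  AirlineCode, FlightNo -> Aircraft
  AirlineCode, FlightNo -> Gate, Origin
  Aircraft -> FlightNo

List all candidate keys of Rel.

{Aircraft, AirlineCode}, {AirlineCode, FlightNo}

Attributes never on any right-hand side: {AirlineCode} — every candidate key must contain it.
Closure of {Aircraft, AirlineCode} is {Aircraft, AirlineCode, FlightNo, Gate, Origin}, the whole schema; {Aircraft, AirlineCode} is a candidate key.
Closure of {AirlineCode, FlightNo} is {Aircraft, AirlineCode, FlightNo, Gate, Origin}, the whole schema; {AirlineCode, FlightNo} is a candidate key.
Any other superkey properly contains one of these, so there are no further candidate keys.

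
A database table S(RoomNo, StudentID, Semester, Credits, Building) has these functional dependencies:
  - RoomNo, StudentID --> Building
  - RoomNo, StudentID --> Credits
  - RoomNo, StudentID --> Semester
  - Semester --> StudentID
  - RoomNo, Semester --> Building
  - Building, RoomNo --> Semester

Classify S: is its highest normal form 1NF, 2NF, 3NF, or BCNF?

3NF

Candidate keys: {Building, RoomNo}, {RoomNo, Semester}, {RoomNo, StudentID}. Prime attributes: {Building, RoomNo, Semester, StudentID}.
For Semester --> StudentID we have {Semester}⁺ = {Semester, StudentID}; {Semester} is not a superkey, so BCNF fails.
Since {StudentID} ⊆ prime attributes and every other non-superkey FD also has a prime right side, the schema is in 3NF.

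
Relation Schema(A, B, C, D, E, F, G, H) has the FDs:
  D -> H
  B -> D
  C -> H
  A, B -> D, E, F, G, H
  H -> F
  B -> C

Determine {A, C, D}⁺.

{A, C, D, F, H}

Start with {A, C, D}.
D -> H applies; add {H} → now {A, C, D, H}.
H -> F applies; add {F} → now {A, C, D, F, H}.
No further FD applies.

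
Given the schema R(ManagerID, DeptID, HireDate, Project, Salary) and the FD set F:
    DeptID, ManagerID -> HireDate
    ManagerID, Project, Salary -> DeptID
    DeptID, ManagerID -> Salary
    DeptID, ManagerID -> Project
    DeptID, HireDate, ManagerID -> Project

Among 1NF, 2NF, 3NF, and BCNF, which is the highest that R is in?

BCNF

Candidate keys: {DeptID, ManagerID}, {ManagerID, Project, Salary}. Prime attributes: {DeptID, ManagerID, Project, Salary}.
Each dependency's left side is a superkey — BCNF holds.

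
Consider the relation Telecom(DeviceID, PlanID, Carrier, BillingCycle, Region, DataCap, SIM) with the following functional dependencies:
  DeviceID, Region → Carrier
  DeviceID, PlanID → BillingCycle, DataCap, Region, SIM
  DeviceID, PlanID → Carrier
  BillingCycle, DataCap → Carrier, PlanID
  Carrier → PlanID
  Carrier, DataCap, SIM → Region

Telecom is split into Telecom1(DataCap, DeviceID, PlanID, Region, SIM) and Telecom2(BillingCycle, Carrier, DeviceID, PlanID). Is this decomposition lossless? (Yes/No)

Yes

The shared attributes are {DeviceID, PlanID} and {DeviceID, PlanID}⁺ = {BillingCycle, Carrier, DataCap, DeviceID, PlanID, Region, SIM}.
Telecom1 is contained in that closure, so Telecom1 ∩ Telecom2 → Telecom1 holds and the join is lossless.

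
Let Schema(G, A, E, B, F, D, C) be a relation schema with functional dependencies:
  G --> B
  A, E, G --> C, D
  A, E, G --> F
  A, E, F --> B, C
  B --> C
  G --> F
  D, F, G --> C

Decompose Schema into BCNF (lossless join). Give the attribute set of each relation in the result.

{A, D, E, G}; {B, C}; {B, F, G}

Candidate key of the original relation: {A, E, G}.
{A, B, C, D, E, F, G}: {G} determines {B, C, F, G} here but is not a superkey — split on G --> B, C, F, giving {B, C, F, G} and {A, D, E, G}.
{B, C, F, G}: {B} determines {B, C} here but is not a superkey — split on B --> C, giving {B, C} and {B, F, G}.
{B, C} is in BCNF.
{B, F, G} is in BCNF.
{A, D, E, G} is in BCNF.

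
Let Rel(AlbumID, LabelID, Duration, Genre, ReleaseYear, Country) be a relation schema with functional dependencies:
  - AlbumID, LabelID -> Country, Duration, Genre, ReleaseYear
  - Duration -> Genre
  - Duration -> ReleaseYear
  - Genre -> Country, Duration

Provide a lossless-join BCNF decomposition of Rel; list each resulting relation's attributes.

Candidate key of the original relation: {AlbumID, LabelID}.
{AlbumID, Country, Duration, Genre, LabelID, ReleaseYear}: {Duration} determines {Country, Duration, Genre, ReleaseYear} here but is not a superkey — split on Duration -> Country, Genre, ReleaseYear, giving {Country, Duration, Genre, ReleaseYear} and {AlbumID, Duration, LabelID}.
{Country, Duration, Genre, ReleaseYear} is in BCNF.
{AlbumID, Duration, LabelID} is in BCNF.

{AlbumID, Duration, LabelID}; {Country, Duration, Genre, ReleaseYear}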